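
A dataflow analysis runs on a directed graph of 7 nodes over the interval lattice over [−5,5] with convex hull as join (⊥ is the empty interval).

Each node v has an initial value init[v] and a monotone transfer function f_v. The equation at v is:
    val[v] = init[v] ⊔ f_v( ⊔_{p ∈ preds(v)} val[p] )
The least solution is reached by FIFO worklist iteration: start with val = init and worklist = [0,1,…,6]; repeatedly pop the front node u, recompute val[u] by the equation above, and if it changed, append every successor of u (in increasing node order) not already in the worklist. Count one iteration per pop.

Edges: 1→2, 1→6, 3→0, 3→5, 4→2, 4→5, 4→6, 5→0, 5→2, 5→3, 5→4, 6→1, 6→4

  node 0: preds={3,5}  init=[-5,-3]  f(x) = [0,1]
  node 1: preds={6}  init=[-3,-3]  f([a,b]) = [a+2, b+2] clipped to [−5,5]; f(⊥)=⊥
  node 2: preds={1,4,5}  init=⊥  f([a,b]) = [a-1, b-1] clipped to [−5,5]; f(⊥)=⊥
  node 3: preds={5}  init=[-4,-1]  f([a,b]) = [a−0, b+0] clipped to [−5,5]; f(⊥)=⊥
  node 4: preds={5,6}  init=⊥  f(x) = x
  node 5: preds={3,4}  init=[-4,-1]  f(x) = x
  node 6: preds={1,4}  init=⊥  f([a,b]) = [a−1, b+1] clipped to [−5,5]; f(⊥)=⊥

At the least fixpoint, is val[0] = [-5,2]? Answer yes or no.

no

Trace (33 dequeues):
  [1] u=0 | in [-4,-1] | out [-5,1] | prev [-5,-3] | push {}
  [2] u=1 | in ⊥ | out [-3,-3] | ==
  [3] u=2 | in [-4,-1] | out [-5,-2] | prev ⊥ | push {}
  [4] u=3 | in [-4,-1] | out [-4,-1] | ==
  [5] u=4 | in [-4,-1] | out [-4,-1] | prev ⊥ | push {2}
  [6] u=5 | in [-4,-1] | out [-4,-1] | ==
  [7] u=6 | in [-4,-1] | out [-5,0] | prev ⊥ | push {1,4}
  [8] u=2 | in [-4,-1] | out [-5,-2] | ==
  [9] u=1 | in [-5,0] | out [-3,2] | prev [-3,-3] | push {2,6}
  [10] u=4 | in [-5,0] | out [-5,0] | prev [-4,-1] | push {5}
  [11] u=2 | in [-5,2] | out [-5,1] | prev [-5,-2] | push {}
  [12] u=6 | in [-5,2] | out [-5,3] | prev [-5,0] | push {1,4}
  [13] u=5 | in [-5,0] | out [-5,0] | prev [-4,-1] | push {0,2,3}
  [14] u=1 | in [-5,3] | out [-3,5] | prev [-3,2] | push {6}
  [15] u=4 | in [-5,3] | out [-5,3] | prev [-5,0] | push {5}
  [16] u=0 | in [-5,0] | out [-5,1] | ==
  [17] u=2 | in [-5,5] | out [-5,4] | prev [-5,1] | push {}
  [18] u=3 | in [-5,0] | out [-5,0] | prev [-4,-1] | push {0}
  [19] u=6 | in [-5,5] | out [-5,5] | prev [-5,3] | push {1,4}
  [20] u=5 | in [-5,3] | out [-5,3] | prev [-5,0] | push {2,3}
  [21] u=0 | in [-5,3] | out [-5,1] | ==
  [22] u=1 | in [-5,5] | out [-3,5] | ==
  [23] u=4 | in [-5,5] | out [-5,5] | prev [-5,3] | push {5,6}
  [24] u=2 | in [-5,5] | out [-5,4] | ==
  [25] u=3 | in [-5,3] | out [-5,3] | prev [-5,0] | push {0}
  [26] u=5 | in [-5,5] | out [-5,5] | prev [-5,3] | push {2,3,4}
  [27] u=6 | in [-5,5] | out [-5,5] | ==
  [28] u=0 | in [-5,5] | out [-5,1] | ==
  [29] u=2 | in [-5,5] | out [-5,4] | ==
  [30] u=3 | in [-5,5] | out [-5,5] | prev [-5,3] | push {0,5}
  [31] u=4 | in [-5,5] | out [-5,5] | ==
  [32] u=0 | in [-5,5] | out [-5,1] | ==
  [33] u=5 | in [-5,5] | out [-5,5] | ==

Converged values:
  [0] [-5,1]
  [1] [-3,5]
  [2] [-5,4]
  [3] [-5,5]
  [4] [-5,5]
  [5] [-5,5]
  [6] [-5,5]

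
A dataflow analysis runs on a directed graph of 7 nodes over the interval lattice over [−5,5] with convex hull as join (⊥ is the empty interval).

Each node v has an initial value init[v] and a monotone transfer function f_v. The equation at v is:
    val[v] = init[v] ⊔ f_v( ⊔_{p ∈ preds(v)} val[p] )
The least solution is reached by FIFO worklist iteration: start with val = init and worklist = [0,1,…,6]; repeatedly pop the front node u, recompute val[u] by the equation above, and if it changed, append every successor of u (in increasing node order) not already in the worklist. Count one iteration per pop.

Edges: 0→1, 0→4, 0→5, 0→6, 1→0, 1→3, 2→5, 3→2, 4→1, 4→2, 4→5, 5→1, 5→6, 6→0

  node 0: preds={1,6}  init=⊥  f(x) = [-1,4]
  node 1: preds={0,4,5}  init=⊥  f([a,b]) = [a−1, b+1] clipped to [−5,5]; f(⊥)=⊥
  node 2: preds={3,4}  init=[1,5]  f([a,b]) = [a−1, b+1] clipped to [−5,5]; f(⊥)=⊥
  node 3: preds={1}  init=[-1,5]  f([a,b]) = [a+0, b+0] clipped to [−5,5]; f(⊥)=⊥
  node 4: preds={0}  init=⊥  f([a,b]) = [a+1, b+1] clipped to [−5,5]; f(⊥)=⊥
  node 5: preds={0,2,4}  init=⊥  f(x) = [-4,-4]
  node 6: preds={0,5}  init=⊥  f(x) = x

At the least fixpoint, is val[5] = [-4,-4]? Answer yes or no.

Worklist (15 pops):
  #1 pop 0: in=⊥ → [-1,4] (was ⊥); enqueue []
  #2 pop 1: in=[-1,4] → [-2,5] (was ⊥); enqueue [0]
  #3 pop 2: in=[-1,5] → [-2,5] (was [1,5]); enqueue []
  #4 pop 3: in=[-2,5] → [-2,5] (was [-1,5]); enqueue [2]
  #5 pop 4: in=[-1,4] → [0,5] (was ⊥); enqueue [1]
  #6 pop 5: in=[-2,5] → [-4,-4] (was ⊥); enqueue []
  #7 pop 6: in=[-4,4] → [-4,4] (was ⊥); enqueue []
  #8 pop 0: in=[-4,5] → [-1,4] (no change)
  #9 pop 2: in=[-2,5] → [-3,5] (was [-2,5]); enqueue [5]
  #10 pop 1: in=[-4,5] → [-5,5] (was [-2,5]); enqueue [0,3]
  #11 pop 5: in=[-3,5] → [-4,-4] (no change)
  #12 pop 0: in=[-5,5] → [-1,4] (no change)
  #13 pop 3: in=[-5,5] → [-5,5] (was [-2,5]); enqueue [2]
  #14 pop 2: in=[-5,5] → [-5,5] (was [-3,5]); enqueue [5]
  #15 pop 5: in=[-5,5] → [-4,-4] (no change)

Fixpoint:
  val[0] = [-1,4]
  val[1] = [-5,5]
  val[2] = [-5,5]
  val[3] = [-5,5]
  val[4] = [0,5]
  val[5] = [-4,-4]
  val[6] = [-4,4]

yes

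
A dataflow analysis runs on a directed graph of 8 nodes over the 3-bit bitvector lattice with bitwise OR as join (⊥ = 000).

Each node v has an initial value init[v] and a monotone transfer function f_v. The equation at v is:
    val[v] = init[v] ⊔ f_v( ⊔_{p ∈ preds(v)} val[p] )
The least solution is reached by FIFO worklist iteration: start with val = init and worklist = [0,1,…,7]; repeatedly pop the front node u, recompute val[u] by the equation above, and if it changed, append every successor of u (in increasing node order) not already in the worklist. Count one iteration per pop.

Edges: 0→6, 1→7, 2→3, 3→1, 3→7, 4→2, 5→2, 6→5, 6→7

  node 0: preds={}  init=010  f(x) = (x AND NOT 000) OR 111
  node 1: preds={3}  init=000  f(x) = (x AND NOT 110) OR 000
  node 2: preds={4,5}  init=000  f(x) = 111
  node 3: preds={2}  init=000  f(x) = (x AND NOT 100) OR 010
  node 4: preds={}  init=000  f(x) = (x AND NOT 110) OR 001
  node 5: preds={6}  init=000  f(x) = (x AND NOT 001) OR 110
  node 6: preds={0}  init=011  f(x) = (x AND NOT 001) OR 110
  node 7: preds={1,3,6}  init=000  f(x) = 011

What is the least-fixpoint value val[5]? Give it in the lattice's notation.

110

Iteration log — 12 steps:
  step 1. node 0  ⊔preds=000  new=111  old=010  +wl: 
  step 2. node 1  ⊔preds=000  new=000  stable
  step 3. node 2  ⊔preds=000  new=111  old=000  +wl: 
  step 4. node 3  ⊔preds=111  new=011  old=000  +wl: 1
  step 5. node 4  ⊔preds=000  new=001  old=000  +wl: 2
  step 6. node 5  ⊔preds=011  new=110  old=000  +wl: 
  step 7. node 6  ⊔preds=111  new=111  old=011  +wl: 5
  step 8. node 7  ⊔preds=111  new=011  old=000  +wl: 
  step 9. node 1  ⊔preds=011  new=001  old=000  +wl: 7
  step 10. node 2  ⊔preds=111  new=111  stable
  step 11. node 5  ⊔preds=111  new=110  stable
  step 12. node 7  ⊔preds=111  new=011  stable

Least fixpoint reached:
  node 0: 111
  node 1: 001
  node 2: 111
  node 3: 011
  node 4: 001
  node 5: 110
  node 6: 111
  node 7: 011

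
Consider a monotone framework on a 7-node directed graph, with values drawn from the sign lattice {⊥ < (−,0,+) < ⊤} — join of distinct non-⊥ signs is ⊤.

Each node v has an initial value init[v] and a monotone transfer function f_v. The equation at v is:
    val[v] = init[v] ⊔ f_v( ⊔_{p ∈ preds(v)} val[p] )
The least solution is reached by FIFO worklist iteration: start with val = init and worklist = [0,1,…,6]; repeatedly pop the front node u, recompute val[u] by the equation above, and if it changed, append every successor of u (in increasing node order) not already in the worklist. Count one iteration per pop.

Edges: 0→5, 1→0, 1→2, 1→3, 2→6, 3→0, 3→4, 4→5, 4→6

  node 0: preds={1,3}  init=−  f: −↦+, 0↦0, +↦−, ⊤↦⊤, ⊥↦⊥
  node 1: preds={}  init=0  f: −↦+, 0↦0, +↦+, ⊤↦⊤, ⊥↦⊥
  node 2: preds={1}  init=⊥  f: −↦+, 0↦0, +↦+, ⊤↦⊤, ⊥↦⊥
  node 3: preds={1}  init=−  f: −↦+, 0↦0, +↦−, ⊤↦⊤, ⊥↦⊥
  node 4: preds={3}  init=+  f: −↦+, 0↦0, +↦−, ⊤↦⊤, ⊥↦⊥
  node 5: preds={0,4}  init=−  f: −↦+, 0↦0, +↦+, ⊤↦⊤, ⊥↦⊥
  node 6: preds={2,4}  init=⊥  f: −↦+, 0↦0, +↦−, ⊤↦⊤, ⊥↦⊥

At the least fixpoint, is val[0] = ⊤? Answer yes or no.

yes

Worklist (8 pops):
  #1 pop 0: in=⊤ → ⊤ (was −); enqueue []
  #2 pop 1: in=⊥ → 0 (no change)
  #3 pop 2: in=0 → 0 (was ⊥); enqueue []
  #4 pop 3: in=0 → ⊤ (was −); enqueue [0]
  #5 pop 4: in=⊤ → ⊤ (was +); enqueue []
  #6 pop 5: in=⊤ → ⊤ (was −); enqueue []
  #7 pop 6: in=⊤ → ⊤ (was ⊥); enqueue []
  #8 pop 0: in=⊤ → ⊤ (no change)

Fixpoint:
  val[0] = ⊤
  val[1] = 0
  val[2] = 0
  val[3] = ⊤
  val[4] = ⊤
  val[5] = ⊤
  val[6] = ⊤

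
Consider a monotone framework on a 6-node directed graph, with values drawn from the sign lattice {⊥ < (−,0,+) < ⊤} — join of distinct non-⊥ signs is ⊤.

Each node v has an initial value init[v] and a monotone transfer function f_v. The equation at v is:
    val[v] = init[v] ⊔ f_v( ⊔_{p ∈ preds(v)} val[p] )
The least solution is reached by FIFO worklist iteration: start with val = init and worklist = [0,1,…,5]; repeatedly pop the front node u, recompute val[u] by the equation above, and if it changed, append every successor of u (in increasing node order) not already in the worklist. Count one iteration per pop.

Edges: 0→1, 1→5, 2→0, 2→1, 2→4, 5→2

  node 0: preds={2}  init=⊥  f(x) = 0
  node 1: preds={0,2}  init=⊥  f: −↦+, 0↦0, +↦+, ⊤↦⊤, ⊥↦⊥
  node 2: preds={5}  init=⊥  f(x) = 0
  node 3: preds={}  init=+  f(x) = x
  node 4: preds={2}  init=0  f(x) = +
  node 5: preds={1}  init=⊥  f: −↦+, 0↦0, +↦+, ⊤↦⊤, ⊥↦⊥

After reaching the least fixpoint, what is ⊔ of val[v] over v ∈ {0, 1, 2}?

0

Iteration log — 9 steps:
  step 1. node 0  ⊔preds=⊥  new=0  old=⊥  +wl: 
  step 2. node 1  ⊔preds=0  new=0  old=⊥  +wl: 
  step 3. node 2  ⊔preds=⊥  new=0  old=⊥  +wl: 0,1
  step 4. node 3  ⊔preds=⊥  new=+  stable
  step 5. node 4  ⊔preds=0  new=⊤  old=0  +wl: 
  step 6. node 5  ⊔preds=0  new=0  old=⊥  +wl: 2
  step 7. node 0  ⊔preds=0  new=0  stable
  step 8. node 1  ⊔preds=0  new=0  stable
  step 9. node 2  ⊔preds=0  new=0  stable

Least fixpoint reached:
  node 0: 0
  node 1: 0
  node 2: 0
  node 3: +
  node 4: ⊤
  node 5: 0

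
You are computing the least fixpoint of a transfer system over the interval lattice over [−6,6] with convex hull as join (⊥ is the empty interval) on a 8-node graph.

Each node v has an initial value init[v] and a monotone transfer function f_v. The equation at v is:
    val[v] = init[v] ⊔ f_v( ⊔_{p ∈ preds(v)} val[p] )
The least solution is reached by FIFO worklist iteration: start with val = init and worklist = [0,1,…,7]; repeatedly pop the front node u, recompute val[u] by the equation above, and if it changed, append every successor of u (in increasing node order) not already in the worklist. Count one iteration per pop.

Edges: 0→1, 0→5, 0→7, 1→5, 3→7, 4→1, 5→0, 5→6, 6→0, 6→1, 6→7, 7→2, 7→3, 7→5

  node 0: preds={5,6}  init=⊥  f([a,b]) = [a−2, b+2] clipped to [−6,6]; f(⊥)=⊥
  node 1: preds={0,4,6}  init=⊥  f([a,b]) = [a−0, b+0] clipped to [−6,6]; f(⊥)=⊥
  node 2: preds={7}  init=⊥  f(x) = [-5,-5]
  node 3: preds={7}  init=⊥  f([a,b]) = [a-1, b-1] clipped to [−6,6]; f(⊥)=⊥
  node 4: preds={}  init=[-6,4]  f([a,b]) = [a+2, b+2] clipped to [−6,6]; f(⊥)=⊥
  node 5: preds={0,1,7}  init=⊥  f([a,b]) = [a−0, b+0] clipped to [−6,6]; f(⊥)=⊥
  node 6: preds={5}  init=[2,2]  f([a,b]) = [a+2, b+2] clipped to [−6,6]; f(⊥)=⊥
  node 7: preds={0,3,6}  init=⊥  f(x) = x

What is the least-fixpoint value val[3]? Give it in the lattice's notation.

Iteration log — 20 steps:
  step 1. node 0  ⊔preds=[2,2]  new=[0,4]  old=⊥  +wl: 
  step 2. node 1  ⊔preds=[-6,4]  new=[-6,4]  old=⊥  +wl: 
  step 3. node 2  ⊔preds=⊥  new=[-5,-5]  old=⊥  +wl: 
  step 4. node 3  ⊔preds=⊥  new=⊥  stable
  step 5. node 4  ⊔preds=⊥  new=[-6,4]  stable
  step 6. node 5  ⊔preds=[-6,4]  new=[-6,4]  old=⊥  +wl: 0
  step 7. node 6  ⊔preds=[-6,4]  new=[-4,6]  old=[2,2]  +wl: 1
  step 8. node 7  ⊔preds=[-4,6]  new=[-4,6]  old=⊥  +wl: 2,3,5
  step 9. node 0  ⊔preds=[-6,6]  new=[-6,6]  old=[0,4]  +wl: 7
  step 10. node 1  ⊔preds=[-6,6]  new=[-6,6]  old=[-6,4]  +wl: 
  step 11. node 2  ⊔preds=[-4,6]  new=[-5,-5]  stable
  step 12. node 3  ⊔preds=[-4,6]  new=[-5,5]  old=⊥  +wl: 
  step 13. node 5  ⊔preds=[-6,6]  new=[-6,6]  old=[-6,4]  +wl: 0,6
  step 14. node 7  ⊔preds=[-6,6]  new=[-6,6]  old=[-4,6]  +wl: 2,3,5
  step 15. node 0  ⊔preds=[-6,6]  new=[-6,6]  stable
  step 16. node 6  ⊔preds=[-6,6]  new=[-4,6]  stable
  step 17. node 2  ⊔preds=[-6,6]  new=[-5,-5]  stable
  step 18. node 3  ⊔preds=[-6,6]  new=[-6,5]  old=[-5,5]  +wl: 7
  step 19. node 5  ⊔preds=[-6,6]  new=[-6,6]  stable
  step 20. node 7  ⊔preds=[-6,6]  new=[-6,6]  stable

Least fixpoint reached:
  node 0: [-6,6]
  node 1: [-6,6]
  node 2: [-5,-5]
  node 3: [-6,5]
  node 4: [-6,4]
  node 5: [-6,6]
  node 6: [-4,6]
  node 7: [-6,6]

[-6,5]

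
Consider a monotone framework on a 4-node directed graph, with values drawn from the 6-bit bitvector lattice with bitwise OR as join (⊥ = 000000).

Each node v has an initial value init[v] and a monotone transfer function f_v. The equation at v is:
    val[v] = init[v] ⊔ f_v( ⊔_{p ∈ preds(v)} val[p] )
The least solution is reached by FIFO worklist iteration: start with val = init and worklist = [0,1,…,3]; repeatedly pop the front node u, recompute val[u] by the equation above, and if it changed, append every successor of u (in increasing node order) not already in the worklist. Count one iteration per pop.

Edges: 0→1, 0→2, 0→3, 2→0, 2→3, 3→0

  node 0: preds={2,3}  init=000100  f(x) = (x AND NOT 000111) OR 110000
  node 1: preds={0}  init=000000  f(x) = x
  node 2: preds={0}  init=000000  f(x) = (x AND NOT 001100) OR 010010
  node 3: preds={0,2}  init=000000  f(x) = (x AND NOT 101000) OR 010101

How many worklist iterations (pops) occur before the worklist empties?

5

Trace (5 dequeues):
  [1] u=0 | in 000000 | out 110100 | prev 000100 | push {}
  [2] u=1 | in 110100 | out 110100 | prev 000000 | push {}
  [3] u=2 | in 110100 | out 110010 | prev 000000 | push {0}
  [4] u=3 | in 110110 | out 010111 | prev 000000 | push {}
  [5] u=0 | in 110111 | out 110100 | ==

Converged values:
  [0] 110100
  [1] 110100
  [2] 110010
  [3] 010111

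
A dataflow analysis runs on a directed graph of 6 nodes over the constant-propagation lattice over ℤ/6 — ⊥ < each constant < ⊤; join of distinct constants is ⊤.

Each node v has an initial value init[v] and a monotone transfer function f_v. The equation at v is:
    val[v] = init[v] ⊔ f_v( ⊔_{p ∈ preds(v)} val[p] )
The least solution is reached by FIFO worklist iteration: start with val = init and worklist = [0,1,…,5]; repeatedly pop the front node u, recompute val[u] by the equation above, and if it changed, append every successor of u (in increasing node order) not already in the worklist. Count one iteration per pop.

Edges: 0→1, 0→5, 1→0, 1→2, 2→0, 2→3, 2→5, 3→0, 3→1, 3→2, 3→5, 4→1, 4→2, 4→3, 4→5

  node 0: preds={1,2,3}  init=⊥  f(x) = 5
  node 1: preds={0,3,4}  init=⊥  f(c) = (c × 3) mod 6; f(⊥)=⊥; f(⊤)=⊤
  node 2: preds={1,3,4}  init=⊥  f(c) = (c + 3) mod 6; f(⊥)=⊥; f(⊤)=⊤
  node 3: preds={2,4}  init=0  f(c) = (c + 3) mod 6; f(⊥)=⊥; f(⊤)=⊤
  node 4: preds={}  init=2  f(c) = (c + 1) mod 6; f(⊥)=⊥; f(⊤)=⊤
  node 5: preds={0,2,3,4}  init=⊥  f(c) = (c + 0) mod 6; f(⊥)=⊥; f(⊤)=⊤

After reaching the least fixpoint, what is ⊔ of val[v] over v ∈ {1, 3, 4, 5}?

⊤

Iteration log — 9 steps:
  step 1. node 0  ⊔preds=0  new=5  old=⊥  +wl: 
  step 2. node 1  ⊔preds=⊤  new=⊤  old=⊥  +wl: 0
  step 3. node 2  ⊔preds=⊤  new=⊤  old=⊥  +wl: 
  step 4. node 3  ⊔preds=⊤  new=⊤  old=0  +wl: 1,2
  step 5. node 4  ⊔preds=⊥  new=2  stable
  step 6. node 5  ⊔preds=⊤  new=⊤  old=⊥  +wl: 
  step 7. node 0  ⊔preds=⊤  new=5  stable
  step 8. node 1  ⊔preds=⊤  new=⊤  stable
  step 9. node 2  ⊔preds=⊤  new=⊤  stable

Least fixpoint reached:
  node 0: 5
  node 1: ⊤
  node 2: ⊤
  node 3: ⊤
  node 4: 2
  node 5: ⊤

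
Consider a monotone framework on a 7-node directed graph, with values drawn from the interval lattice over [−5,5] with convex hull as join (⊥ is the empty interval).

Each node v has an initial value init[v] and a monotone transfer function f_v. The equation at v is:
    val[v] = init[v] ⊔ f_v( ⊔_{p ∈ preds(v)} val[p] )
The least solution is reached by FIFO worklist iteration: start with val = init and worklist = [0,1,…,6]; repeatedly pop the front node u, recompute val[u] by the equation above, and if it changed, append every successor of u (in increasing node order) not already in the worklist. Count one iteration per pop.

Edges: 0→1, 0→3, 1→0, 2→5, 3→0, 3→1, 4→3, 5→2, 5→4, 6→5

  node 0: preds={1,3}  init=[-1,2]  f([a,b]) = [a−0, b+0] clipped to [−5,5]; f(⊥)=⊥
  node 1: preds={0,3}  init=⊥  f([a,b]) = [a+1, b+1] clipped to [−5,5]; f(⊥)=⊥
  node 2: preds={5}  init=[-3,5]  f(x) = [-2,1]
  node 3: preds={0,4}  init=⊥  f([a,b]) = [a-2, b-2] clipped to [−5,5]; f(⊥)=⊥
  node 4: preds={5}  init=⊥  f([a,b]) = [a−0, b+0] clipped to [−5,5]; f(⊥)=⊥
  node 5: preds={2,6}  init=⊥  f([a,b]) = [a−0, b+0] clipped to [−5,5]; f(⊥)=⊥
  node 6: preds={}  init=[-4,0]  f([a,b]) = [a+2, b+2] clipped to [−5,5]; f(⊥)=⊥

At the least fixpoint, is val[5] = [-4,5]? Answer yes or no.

Worklist (18 pops):
  #1 pop 0: in=⊥ → [-1,2] (no change)
  #2 pop 1: in=[-1,2] → [0,3] (was ⊥); enqueue [0]
  #3 pop 2: in=⊥ → [-3,5] (no change)
  #4 pop 3: in=[-1,2] → [-3,0] (was ⊥); enqueue [1]
  #5 pop 4: in=⊥ → ⊥ (no change)
  #6 pop 5: in=[-4,5] → [-4,5] (was ⊥); enqueue [2,4]
  #7 pop 6: in=⊥ → [-4,0] (no change)
  #8 pop 0: in=[-3,3] → [-3,3] (was [-1,2]); enqueue [3]
  #9 pop 1: in=[-3,3] → [-2,4] (was [0,3]); enqueue [0]
  #10 pop 2: in=[-4,5] → [-3,5] (no change)
  #11 pop 4: in=[-4,5] → [-4,5] (was ⊥); enqueue []
  #12 pop 3: in=[-4,5] → [-5,3] (was [-3,0]); enqueue [1]
  #13 pop 0: in=[-5,4] → [-5,4] (was [-3,3]); enqueue [3]
  #14 pop 1: in=[-5,4] → [-4,5] (was [-2,4]); enqueue [0]
  #15 pop 3: in=[-5,5] → [-5,3] (no change)
  #16 pop 0: in=[-5,5] → [-5,5] (was [-5,4]); enqueue [1,3]
  #17 pop 1: in=[-5,5] → [-4,5] (no change)
  #18 pop 3: in=[-5,5] → [-5,3] (no change)

Fixpoint:
  val[0] = [-5,5]
  val[1] = [-4,5]
  val[2] = [-3,5]
  val[3] = [-5,3]
  val[4] = [-4,5]
  val[5] = [-4,5]
  val[6] = [-4,0]

yes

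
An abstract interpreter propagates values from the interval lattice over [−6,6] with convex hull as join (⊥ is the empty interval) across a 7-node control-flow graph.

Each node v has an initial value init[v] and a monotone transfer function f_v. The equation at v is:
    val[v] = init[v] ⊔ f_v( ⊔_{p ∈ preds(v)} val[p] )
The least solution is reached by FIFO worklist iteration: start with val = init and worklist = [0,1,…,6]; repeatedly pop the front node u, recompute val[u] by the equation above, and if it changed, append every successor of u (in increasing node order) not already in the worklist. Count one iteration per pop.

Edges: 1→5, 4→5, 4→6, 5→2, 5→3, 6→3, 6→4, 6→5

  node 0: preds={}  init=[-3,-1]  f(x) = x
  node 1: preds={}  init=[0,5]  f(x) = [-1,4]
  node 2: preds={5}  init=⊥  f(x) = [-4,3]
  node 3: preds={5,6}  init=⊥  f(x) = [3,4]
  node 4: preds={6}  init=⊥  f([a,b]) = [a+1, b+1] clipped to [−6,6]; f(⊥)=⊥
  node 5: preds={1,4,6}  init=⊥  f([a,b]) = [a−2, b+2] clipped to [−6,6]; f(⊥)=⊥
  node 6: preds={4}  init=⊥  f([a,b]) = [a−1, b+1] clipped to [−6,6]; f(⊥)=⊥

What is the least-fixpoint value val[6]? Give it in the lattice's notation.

Iteration log — 9 steps:
  step 1. node 0  ⊔preds=⊥  new=[-3,-1]  stable
  step 2. node 1  ⊔preds=⊥  new=[-1,5]  old=[0,5]  +wl: 
  step 3. node 2  ⊔preds=⊥  new=[-4,3]  old=⊥  +wl: 
  step 4. node 3  ⊔preds=⊥  new=[3,4]  old=⊥  +wl: 
  step 5. node 4  ⊔preds=⊥  new=⊥  stable
  step 6. node 5  ⊔preds=[-1,5]  new=[-3,6]  old=⊥  +wl: 2,3
  step 7. node 6  ⊔preds=⊥  new=⊥  stable
  step 8. node 2  ⊔preds=[-3,6]  new=[-4,3]  stable
  step 9. node 3  ⊔preds=[-3,6]  new=[3,4]  stable

Least fixpoint reached:
  node 0: [-3,-1]
  node 1: [-1,5]
  node 2: [-4,3]
  node 3: [3,4]
  node 4: ⊥
  node 5: [-3,6]
  node 6: ⊥

⊥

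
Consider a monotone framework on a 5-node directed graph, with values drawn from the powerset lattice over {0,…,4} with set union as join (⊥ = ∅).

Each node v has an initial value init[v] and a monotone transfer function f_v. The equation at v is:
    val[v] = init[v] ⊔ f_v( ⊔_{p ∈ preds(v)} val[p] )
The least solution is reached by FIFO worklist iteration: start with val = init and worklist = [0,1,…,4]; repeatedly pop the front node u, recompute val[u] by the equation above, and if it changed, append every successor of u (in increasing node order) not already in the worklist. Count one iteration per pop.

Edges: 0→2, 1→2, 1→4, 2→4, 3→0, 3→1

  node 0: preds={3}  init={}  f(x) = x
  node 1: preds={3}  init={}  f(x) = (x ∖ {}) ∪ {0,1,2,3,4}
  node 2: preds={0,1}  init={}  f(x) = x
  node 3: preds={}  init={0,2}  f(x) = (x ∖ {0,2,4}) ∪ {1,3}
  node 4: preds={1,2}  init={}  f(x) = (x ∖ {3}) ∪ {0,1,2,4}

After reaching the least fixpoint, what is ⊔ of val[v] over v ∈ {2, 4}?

Iteration log — 8 steps:
  step 1. node 0  ⊔preds={0,2}  new={0,2}  old={}  +wl: 
  step 2. node 1  ⊔preds={0,2}  new={0,1,2,3,4}  old={}  +wl: 
  step 3. node 2  ⊔preds={0,1,2,3,4}  new={0,1,2,3,4}  old={}  +wl: 
  step 4. node 3  ⊔preds={}  new={0,1,2,3}  old={0,2}  +wl: 0,1
  step 5. node 4  ⊔preds={0,1,2,3,4}  new={0,1,2,4}  old={}  +wl: 
  step 6. node 0  ⊔preds={0,1,2,3}  new={0,1,2,3}  old={0,2}  +wl: 2
  step 7. node 1  ⊔preds={0,1,2,3}  new={0,1,2,3,4}  stable
  step 8. node 2  ⊔preds={0,1,2,3,4}  new={0,1,2,3,4}  stable

Least fixpoint reached:
  node 0: {0,1,2,3}
  node 1: {0,1,2,3,4}
  node 2: {0,1,2,3,4}
  node 3: {0,1,2,3}
  node 4: {0,1,2,4}

{0,1,2,3,4}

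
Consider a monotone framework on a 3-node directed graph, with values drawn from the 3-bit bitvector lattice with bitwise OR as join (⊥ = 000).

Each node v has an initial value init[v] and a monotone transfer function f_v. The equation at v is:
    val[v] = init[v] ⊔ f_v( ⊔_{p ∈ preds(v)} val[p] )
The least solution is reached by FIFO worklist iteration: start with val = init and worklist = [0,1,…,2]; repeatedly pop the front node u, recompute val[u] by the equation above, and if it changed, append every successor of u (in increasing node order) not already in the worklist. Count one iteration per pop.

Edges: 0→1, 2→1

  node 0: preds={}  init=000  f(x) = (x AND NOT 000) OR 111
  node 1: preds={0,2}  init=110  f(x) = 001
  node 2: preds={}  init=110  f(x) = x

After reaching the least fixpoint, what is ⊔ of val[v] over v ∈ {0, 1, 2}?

111

Worklist (3 pops):
  #1 pop 0: in=000 → 111 (was 000); enqueue []
  #2 pop 1: in=111 → 111 (was 110); enqueue []
  #3 pop 2: in=000 → 110 (no change)

Fixpoint:
  val[0] = 111
  val[1] = 111
  val[2] = 110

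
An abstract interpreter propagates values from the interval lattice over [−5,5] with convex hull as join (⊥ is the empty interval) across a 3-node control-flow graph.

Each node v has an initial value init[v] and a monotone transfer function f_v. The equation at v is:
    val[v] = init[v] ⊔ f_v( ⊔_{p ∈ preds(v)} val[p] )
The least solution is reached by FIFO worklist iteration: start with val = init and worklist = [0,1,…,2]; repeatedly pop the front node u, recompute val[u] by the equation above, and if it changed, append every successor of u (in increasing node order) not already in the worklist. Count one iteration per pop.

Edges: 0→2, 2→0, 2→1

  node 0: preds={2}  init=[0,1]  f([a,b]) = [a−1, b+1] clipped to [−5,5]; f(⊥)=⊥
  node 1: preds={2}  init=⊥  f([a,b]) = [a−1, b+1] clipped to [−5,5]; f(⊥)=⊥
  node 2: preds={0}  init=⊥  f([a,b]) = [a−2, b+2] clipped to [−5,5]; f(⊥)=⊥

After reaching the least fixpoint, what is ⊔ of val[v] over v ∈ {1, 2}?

[-5,5]

Trace (9 dequeues):
  [1] u=0 | in ⊥ | out [0,1] | ==
  [2] u=1 | in ⊥ | out ⊥ | ==
  [3] u=2 | in [0,1] | out [-2,3] | prev ⊥ | push {0,1}
  [4] u=0 | in [-2,3] | out [-3,4] | prev [0,1] | push {2}
  [5] u=1 | in [-2,3] | out [-3,4] | prev ⊥ | push {}
  [6] u=2 | in [-3,4] | out [-5,5] | prev [-2,3] | push {0,1}
  [7] u=0 | in [-5,5] | out [-5,5] | prev [-3,4] | push {2}
  [8] u=1 | in [-5,5] | out [-5,5] | prev [-3,4] | push {}
  [9] u=2 | in [-5,5] | out [-5,5] | ==

Converged values:
  [0] [-5,5]
  [1] [-5,5]
  [2] [-5,5]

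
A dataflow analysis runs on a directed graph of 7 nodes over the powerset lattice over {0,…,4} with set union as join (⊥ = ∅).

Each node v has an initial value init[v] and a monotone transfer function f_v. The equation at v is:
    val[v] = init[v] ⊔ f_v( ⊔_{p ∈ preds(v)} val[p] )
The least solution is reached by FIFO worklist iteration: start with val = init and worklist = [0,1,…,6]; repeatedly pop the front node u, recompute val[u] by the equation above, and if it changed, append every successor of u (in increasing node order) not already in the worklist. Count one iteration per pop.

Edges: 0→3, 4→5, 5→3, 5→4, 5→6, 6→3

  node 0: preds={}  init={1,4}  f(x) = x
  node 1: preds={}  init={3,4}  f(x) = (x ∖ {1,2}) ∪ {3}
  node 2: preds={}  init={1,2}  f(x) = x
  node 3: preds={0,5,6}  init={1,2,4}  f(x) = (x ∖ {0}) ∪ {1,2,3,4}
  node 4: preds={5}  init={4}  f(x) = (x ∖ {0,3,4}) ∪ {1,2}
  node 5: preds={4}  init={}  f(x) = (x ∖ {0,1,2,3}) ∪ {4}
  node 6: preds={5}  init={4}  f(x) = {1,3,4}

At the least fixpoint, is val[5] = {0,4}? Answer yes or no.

no

Iteration log — 9 steps:
  step 1. node 0  ⊔preds={}  new={1,4}  stable
  step 2. node 1  ⊔preds={}  new={3,4}  stable
  step 3. node 2  ⊔preds={}  new={1,2}  stable
  step 4. node 3  ⊔preds={1,4}  new={1,2,3,4}  old={1,2,4}  +wl: 
  step 5. node 4  ⊔preds={}  new={1,2,4}  old={4}  +wl: 
  step 6. node 5  ⊔preds={1,2,4}  new={4}  old={}  +wl: 3,4
  step 7. node 6  ⊔preds={4}  new={1,3,4}  old={4}  +wl: 
  step 8. node 3  ⊔preds={1,3,4}  new={1,2,3,4}  stable
  step 9. node 4  ⊔preds={4}  new={1,2,4}  stable

Least fixpoint reached:
  node 0: {1,4}
  node 1: {3,4}
  node 2: {1,2}
  node 3: {1,2,3,4}
  node 4: {1,2,4}
  node 5: {4}
  node 6: {1,3,4}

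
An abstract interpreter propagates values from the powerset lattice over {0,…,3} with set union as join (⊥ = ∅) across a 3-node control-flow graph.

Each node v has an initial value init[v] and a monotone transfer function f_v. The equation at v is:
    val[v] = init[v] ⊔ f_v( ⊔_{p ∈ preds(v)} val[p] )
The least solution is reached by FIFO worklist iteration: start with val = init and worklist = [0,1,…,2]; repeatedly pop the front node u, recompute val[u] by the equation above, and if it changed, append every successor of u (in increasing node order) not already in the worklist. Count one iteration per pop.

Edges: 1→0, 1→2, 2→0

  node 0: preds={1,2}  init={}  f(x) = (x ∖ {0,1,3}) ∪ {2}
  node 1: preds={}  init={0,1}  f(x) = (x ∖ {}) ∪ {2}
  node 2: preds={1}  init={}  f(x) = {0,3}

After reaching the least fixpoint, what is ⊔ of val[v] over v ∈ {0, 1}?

{0,1,2}

Iteration log — 4 steps:
  step 1. node 0  ⊔preds={0,1}  new={2}  old={}  +wl: 
  step 2. node 1  ⊔preds={}  new={0,1,2}  old={0,1}  +wl: 0
  step 3. node 2  ⊔preds={0,1,2}  new={0,3}  old={}  +wl: 
  step 4. node 0  ⊔preds={0,1,2,3}  new={2}  stable

Least fixpoint reached:
  node 0: {2}
  node 1: {0,1,2}
  node 2: {0,3}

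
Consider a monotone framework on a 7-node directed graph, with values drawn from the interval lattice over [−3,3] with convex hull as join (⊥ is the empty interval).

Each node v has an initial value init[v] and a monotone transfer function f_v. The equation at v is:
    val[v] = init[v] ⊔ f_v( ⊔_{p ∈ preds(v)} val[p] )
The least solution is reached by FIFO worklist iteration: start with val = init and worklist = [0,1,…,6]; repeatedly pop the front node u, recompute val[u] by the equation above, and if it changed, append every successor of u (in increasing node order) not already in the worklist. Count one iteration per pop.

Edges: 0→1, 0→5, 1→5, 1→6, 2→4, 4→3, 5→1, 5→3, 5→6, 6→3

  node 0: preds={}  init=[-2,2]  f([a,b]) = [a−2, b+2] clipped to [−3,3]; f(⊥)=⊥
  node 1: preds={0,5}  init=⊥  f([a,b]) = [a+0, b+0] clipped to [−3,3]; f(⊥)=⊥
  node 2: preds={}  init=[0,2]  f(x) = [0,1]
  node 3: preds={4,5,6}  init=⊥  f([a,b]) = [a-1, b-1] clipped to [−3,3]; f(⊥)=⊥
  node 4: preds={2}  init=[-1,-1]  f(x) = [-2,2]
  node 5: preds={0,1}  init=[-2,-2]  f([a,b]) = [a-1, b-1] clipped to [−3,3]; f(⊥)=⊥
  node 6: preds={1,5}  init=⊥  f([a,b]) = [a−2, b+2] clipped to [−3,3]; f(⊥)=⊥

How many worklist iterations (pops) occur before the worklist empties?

Worklist (11 pops):
  #1 pop 0: in=⊥ → [-2,2] (no change)
  #2 pop 1: in=[-2,2] → [-2,2] (was ⊥); enqueue []
  #3 pop 2: in=⊥ → [0,2] (no change)
  #4 pop 3: in=[-2,-1] → [-3,-2] (was ⊥); enqueue []
  #5 pop 4: in=[0,2] → [-2,2] (was [-1,-1]); enqueue [3]
  #6 pop 5: in=[-2,2] → [-3,1] (was [-2,-2]); enqueue [1]
  #7 pop 6: in=[-3,2] → [-3,3] (was ⊥); enqueue []
  #8 pop 3: in=[-3,3] → [-3,2] (was [-3,-2]); enqueue []
  #9 pop 1: in=[-3,2] → [-3,2] (was [-2,2]); enqueue [5,6]
  #10 pop 5: in=[-3,2] → [-3,1] (no change)
  #11 pop 6: in=[-3,2] → [-3,3] (no change)

Fixpoint:
  val[0] = [-2,2]
  val[1] = [-3,2]
  val[2] = [0,2]
  val[3] = [-3,2]
  val[4] = [-2,2]
  val[5] = [-3,1]
  val[6] = [-3,3]

11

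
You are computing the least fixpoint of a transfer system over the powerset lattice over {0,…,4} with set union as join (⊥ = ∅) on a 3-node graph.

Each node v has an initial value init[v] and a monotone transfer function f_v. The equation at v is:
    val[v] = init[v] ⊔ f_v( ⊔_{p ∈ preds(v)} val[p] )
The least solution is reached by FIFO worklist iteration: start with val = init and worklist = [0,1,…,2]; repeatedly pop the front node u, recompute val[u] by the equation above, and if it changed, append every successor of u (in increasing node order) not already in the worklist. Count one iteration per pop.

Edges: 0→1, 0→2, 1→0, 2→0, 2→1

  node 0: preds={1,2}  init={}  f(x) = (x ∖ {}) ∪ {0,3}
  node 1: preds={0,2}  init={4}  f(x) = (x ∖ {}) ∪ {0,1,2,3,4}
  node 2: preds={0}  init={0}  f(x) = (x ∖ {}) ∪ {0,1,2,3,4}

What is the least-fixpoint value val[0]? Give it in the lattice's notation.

Worklist (6 pops):
  #1 pop 0: in={0,4} → {0,3,4} (was {}); enqueue []
  #2 pop 1: in={0,3,4} → {0,1,2,3,4} (was {4}); enqueue [0]
  #3 pop 2: in={0,3,4} → {0,1,2,3,4} (was {0}); enqueue [1]
  #4 pop 0: in={0,1,2,3,4} → {0,1,2,3,4} (was {0,3,4}); enqueue [2]
  #5 pop 1: in={0,1,2,3,4} → {0,1,2,3,4} (no change)
  #6 pop 2: in={0,1,2,3,4} → {0,1,2,3,4} (no change)

Fixpoint:
  val[0] = {0,1,2,3,4}
  val[1] = {0,1,2,3,4}
  val[2] = {0,1,2,3,4}

{0,1,2,3,4}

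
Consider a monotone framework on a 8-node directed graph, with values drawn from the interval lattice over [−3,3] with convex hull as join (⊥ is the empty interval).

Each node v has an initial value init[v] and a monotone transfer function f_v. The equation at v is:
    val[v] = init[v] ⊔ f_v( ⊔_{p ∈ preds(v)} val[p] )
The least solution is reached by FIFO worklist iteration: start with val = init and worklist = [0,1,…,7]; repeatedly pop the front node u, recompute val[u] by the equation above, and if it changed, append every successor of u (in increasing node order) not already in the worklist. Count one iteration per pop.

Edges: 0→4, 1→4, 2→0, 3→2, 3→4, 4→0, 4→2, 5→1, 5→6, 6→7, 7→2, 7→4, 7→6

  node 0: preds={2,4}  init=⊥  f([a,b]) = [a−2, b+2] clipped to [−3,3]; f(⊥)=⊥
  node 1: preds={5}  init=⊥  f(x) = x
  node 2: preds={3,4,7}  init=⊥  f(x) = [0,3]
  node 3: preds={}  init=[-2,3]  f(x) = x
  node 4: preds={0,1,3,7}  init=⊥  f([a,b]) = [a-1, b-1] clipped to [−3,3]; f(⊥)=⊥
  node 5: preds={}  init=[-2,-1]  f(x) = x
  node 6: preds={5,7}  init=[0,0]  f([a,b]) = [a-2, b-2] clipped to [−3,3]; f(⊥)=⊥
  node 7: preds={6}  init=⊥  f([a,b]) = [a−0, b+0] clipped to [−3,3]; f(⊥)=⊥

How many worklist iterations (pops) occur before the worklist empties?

12

Iteration log — 12 steps:
  step 1. node 0  ⊔preds=⊥  new=⊥  stable
  step 2. node 1  ⊔preds=[-2,-1]  new=[-2,-1]  old=⊥  +wl: 
  step 3. node 2  ⊔preds=[-2,3]  new=[0,3]  old=⊥  +wl: 0
  step 4. node 3  ⊔preds=⊥  new=[-2,3]  stable
  step 5. node 4  ⊔preds=[-2,3]  new=[-3,2]  old=⊥  +wl: 2
  step 6. node 5  ⊔preds=⊥  new=[-2,-1]  stable
  step 7. node 6  ⊔preds=[-2,-1]  new=[-3,0]  old=[0,0]  +wl: 
  step 8. node 7  ⊔preds=[-3,0]  new=[-3,0]  old=⊥  +wl: 4,6
  step 9. node 0  ⊔preds=[-3,3]  new=[-3,3]  old=⊥  +wl: 
  step 10. node 2  ⊔preds=[-3,3]  new=[0,3]  stable
  step 11. node 4  ⊔preds=[-3,3]  new=[-3,2]  stable
  step 12. node 6  ⊔preds=[-3,0]  new=[-3,0]  stable

Least fixpoint reached:
  node 0: [-3,3]
  node 1: [-2,-1]
  node 2: [0,3]
  node 3: [-2,3]
  node 4: [-3,2]
  node 5: [-2,-1]
  node 6: [-3,0]
  node 7: [-3,0]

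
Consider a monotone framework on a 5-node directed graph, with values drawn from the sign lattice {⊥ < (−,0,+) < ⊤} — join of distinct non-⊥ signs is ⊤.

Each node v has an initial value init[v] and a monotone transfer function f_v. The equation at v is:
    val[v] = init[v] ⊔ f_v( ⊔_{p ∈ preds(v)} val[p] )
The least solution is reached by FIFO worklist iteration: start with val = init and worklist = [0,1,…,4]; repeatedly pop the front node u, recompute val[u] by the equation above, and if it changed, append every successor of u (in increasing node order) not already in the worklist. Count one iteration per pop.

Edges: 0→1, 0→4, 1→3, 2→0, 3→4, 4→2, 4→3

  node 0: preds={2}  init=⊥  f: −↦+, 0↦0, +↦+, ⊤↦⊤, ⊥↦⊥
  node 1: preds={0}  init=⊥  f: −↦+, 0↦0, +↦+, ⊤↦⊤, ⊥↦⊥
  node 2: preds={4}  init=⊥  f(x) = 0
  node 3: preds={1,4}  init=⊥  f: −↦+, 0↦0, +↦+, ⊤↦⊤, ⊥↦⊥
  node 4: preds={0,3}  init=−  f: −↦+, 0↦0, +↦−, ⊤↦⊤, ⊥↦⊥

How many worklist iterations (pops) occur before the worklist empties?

11

Trace (11 dequeues):
  [1] u=0 | in ⊥ | out ⊥ | ==
  [2] u=1 | in ⊥ | out ⊥ | ==
  [3] u=2 | in − | out 0 | prev ⊥ | push {0}
  [4] u=3 | in − | out + | prev ⊥ | push {}
  [5] u=4 | in + | out − | ==
  [6] u=0 | in 0 | out 0 | prev ⊥ | push {1,4}
  [7] u=1 | in 0 | out 0 | prev ⊥ | push {3}
  [8] u=4 | in ⊤ | out ⊤ | prev − | push {2}
  [9] u=3 | in ⊤ | out ⊤ | prev + | push {4}
  [10] u=2 | in ⊤ | out 0 | ==
  [11] u=4 | in ⊤ | out ⊤ | ==

Converged values:
  [0] 0
  [1] 0
  [2] 0
  [3] ⊤
  [4] ⊤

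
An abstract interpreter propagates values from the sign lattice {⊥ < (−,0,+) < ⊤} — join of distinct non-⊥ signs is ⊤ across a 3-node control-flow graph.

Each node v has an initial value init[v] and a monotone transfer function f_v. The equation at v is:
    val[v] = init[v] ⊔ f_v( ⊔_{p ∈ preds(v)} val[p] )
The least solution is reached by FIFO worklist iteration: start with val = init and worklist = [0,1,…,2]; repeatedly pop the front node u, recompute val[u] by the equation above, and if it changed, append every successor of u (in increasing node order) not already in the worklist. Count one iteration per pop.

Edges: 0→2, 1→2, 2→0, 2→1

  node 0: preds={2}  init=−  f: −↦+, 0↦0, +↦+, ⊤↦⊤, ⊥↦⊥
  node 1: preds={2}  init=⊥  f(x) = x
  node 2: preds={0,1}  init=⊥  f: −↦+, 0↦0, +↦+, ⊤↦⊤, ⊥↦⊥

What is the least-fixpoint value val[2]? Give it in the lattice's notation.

Iteration log — 9 steps:
  step 1. node 0  ⊔preds=⊥  new=−  stable
  step 2. node 1  ⊔preds=⊥  new=⊥  stable
  step 3. node 2  ⊔preds=−  new=+  old=⊥  +wl: 0,1
  step 4. node 0  ⊔preds=+  new=⊤  old=−  +wl: 2
  step 5. node 1  ⊔preds=+  new=+  old=⊥  +wl: 
  step 6. node 2  ⊔preds=⊤  new=⊤  old=+  +wl: 0,1
  step 7. node 0  ⊔preds=⊤  new=⊤  stable
  step 8. node 1  ⊔preds=⊤  new=⊤  old=+  +wl: 2
  step 9. node 2  ⊔preds=⊤  new=⊤  stable

Least fixpoint reached:
  node 0: ⊤
  node 1: ⊤
  node 2: ⊤

⊤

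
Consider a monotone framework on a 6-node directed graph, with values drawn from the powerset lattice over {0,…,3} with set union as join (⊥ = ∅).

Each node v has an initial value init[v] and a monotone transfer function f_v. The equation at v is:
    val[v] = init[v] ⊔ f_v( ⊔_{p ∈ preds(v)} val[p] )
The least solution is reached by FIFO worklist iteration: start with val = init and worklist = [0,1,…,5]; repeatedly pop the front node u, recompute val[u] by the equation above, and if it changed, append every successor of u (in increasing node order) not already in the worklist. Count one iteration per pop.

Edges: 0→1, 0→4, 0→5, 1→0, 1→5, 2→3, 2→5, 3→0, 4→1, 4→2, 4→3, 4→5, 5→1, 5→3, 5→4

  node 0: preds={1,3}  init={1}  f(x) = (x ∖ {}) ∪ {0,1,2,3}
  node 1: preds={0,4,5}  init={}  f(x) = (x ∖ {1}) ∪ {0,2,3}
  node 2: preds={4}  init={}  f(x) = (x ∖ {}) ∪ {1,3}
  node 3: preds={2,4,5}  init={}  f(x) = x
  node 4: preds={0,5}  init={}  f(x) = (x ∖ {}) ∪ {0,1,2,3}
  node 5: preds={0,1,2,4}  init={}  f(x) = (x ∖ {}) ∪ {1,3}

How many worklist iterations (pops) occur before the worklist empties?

Iteration log — 13 steps:
  step 1. node 0  ⊔preds={}  new={0,1,2,3}  old={1}  +wl: 
  step 2. node 1  ⊔preds={0,1,2,3}  new={0,2,3}  old={}  +wl: 0
  step 3. node 2  ⊔preds={}  new={1,3}  old={}  +wl: 
  step 4. node 3  ⊔preds={1,3}  new={1,3}  old={}  +wl: 
  step 5. node 4  ⊔preds={0,1,2,3}  new={0,1,2,3}  old={}  +wl: 1,2,3
  step 6. node 5  ⊔preds={0,1,2,3}  new={0,1,2,3}  old={}  +wl: 4
  step 7. node 0  ⊔preds={0,1,2,3}  new={0,1,2,3}  stable
  step 8. node 1  ⊔preds={0,1,2,3}  new={0,2,3}  stable
  step 9. node 2  ⊔preds={0,1,2,3}  new={0,1,2,3}  old={1,3}  +wl: 5
  step 10. node 3  ⊔preds={0,1,2,3}  new={0,1,2,3}  old={1,3}  +wl: 0
  step 11. node 4  ⊔preds={0,1,2,3}  new={0,1,2,3}  stable
  step 12. node 5  ⊔preds={0,1,2,3}  new={0,1,2,3}  stable
  step 13. node 0  ⊔preds={0,1,2,3}  new={0,1,2,3}  stable

Least fixpoint reached:
  node 0: {0,1,2,3}
  node 1: {0,2,3}
  node 2: {0,1,2,3}
  node 3: {0,1,2,3}
  node 4: {0,1,2,3}
  node 5: {0,1,2,3}

13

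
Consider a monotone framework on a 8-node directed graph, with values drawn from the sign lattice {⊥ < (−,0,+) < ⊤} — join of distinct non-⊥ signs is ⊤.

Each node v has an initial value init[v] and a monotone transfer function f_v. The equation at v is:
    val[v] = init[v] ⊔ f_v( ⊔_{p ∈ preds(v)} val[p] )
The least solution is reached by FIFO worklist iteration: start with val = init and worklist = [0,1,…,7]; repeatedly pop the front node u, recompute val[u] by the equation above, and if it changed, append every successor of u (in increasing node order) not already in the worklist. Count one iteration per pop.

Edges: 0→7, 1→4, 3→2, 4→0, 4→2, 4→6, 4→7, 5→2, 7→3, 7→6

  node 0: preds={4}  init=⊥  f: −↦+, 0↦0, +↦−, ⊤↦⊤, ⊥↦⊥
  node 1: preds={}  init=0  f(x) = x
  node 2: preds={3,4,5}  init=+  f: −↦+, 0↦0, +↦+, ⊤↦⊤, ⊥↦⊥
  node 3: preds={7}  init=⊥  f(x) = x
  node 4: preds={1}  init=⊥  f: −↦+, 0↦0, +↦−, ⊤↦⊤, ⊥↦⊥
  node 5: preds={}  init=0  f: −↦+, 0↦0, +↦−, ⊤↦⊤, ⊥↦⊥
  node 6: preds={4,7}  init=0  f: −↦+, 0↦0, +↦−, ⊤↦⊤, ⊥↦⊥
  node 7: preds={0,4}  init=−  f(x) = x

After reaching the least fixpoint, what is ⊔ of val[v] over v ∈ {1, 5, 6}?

⊤

Worklist (14 pops):
  #1 pop 0: in=⊥ → ⊥ (no change)
  #2 pop 1: in=⊥ → 0 (no change)
  #3 pop 2: in=0 → ⊤ (was +); enqueue []
  #4 pop 3: in=− → − (was ⊥); enqueue [2]
  #5 pop 4: in=0 → 0 (was ⊥); enqueue [0]
  #6 pop 5: in=⊥ → 0 (no change)
  #7 pop 6: in=⊤ → ⊤ (was 0); enqueue []
  #8 pop 7: in=0 → ⊤ (was −); enqueue [3,6]
  #9 pop 2: in=⊤ → ⊤ (no change)
  #10 pop 0: in=0 → 0 (was ⊥); enqueue [7]
  #11 pop 3: in=⊤ → ⊤ (was −); enqueue [2]
  #12 pop 6: in=⊤ → ⊤ (no change)
  #13 pop 7: in=0 → ⊤ (no change)
  #14 pop 2: in=⊤ → ⊤ (no change)

Fixpoint:
  val[0] = 0
  val[1] = 0
  val[2] = ⊤
  val[3] = ⊤
  val[4] = 0
  val[5] = 0
  val[6] = ⊤
  val[7] = ⊤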